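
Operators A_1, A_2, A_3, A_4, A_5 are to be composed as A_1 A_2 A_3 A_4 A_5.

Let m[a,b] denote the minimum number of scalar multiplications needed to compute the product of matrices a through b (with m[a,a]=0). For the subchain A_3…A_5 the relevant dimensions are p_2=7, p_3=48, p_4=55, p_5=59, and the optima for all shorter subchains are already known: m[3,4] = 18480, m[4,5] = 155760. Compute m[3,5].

m[3,5] = min over k∈[3,4] of m[3,k]+m[k+1,5]+p_{2}·p_k·p_{5}.
k=3: 0 + 155760 + 7·48·59 = 175584; k=4: 18480 + 0 + 7·55·59 = 41195.
Minimum: 41195 at k=4.

41195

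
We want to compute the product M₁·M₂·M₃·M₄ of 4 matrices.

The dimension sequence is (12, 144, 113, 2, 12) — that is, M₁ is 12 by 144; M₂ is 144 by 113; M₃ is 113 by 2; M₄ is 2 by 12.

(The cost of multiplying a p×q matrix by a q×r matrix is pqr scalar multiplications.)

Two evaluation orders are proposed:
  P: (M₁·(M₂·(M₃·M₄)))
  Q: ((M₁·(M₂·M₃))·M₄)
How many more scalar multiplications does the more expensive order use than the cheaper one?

Order P = (M₁·(M₂·(M₃·M₄))): (M₃·M₄): 113×2 by 2×12 → 113×12, cost 113·2·12 = 2712; (M₂·(M₃·M₄)): 144×113 by 113×12 → 144×12, cost 144·113·12 = 195264; cumulative 197976; (M₁·(M₂·(M₃·M₄))): 12×144 by 144×12 → 12×12, cost 12·144·12 = 20736; cumulative 218712. Total 218712.
Order Q = ((M₁·(M₂·M₃))·M₄): (M₂·M₃): 144×113 by 113×2 → 144×2, cost 144·113·2 = 32544; (M₁·(M₂·M₃)): 12×144 by 144×2 → 12×2, cost 12·144·2 = 3456; cumulative 36000; ((M₁·(M₂·M₃))·M₄): 12×2 by 2×12 → 12×12, cost 12·2·12 = 288; cumulative 36288. Total 36288.
Difference: |218712 − 36288| = 182424.

182424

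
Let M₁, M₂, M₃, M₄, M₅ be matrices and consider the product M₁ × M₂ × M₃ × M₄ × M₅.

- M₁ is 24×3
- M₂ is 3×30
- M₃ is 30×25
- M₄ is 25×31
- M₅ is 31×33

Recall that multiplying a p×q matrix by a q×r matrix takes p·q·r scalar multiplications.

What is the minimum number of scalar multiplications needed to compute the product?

Adjacent pairs: M₁M₂ = 24·3·30 = 2160; M₂M₃ = 3·30·25 = 2250; M₃M₄ = 30·25·31 = 23250; M₄M₅ = 25·31·33 = 25575.
Length 3: M₁..M₃: k=1: 0+2250+24·3·25=4050; k=2: 2160+0+24·30·25=20160 → min 4050 | M₂..M₄: k=2: 0+23250+3·30·31=26040; k=3: 2250+0+3·25·31=4575 → min 4575 | M₃..M₅: k=3: 0+25575+30·25·33=50325; k=4: 23250+0+30·31·33=53940 → min 50325.
Length 4: M₁..M₄: k=1: 0+4575+24·3·31=6807; k=2: 2160+23250+24·30·31=47730; k=3: 4050+0+24·25·31=22650 → min 6807 | M₂..M₅: k=2: 0+50325+3·30·33=53295; k=3: 2250+25575+3·25·33=30300; k=4: 4575+0+3·31·33=7644 → min 7644.
Length 5: M₁..M₅: k=1: 0+7644+24·3·33=10020; k=2: 2160+50325+24·30·33=76245; k=3: 4050+25575+24·25·33=49425; k=4: 6807+0+24·31·33=31359 → min 10020.
Optimal order: (M₁ × (((M₂ × M₃) × M₄) × M₅)) with cost 10020.

10020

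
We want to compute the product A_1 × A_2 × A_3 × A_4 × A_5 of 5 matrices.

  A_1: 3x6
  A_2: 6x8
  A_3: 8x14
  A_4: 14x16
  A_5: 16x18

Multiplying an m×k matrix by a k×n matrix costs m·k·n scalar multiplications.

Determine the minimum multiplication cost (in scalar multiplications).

Adjacent pairs: A_1A_2 = 3·6·8 = 144; A_2A_3 = 6·8·14 = 672; A_3A_4 = 8·14·16 = 1792; A_4A_5 = 14·16·18 = 4032.
Length 3: A_1..A_3: k=1: 0+672+3·6·14=924; k=2: 144+0+3·8·14=480 → min 480 | A_2..A_4: k=2: 0+1792+6·8·16=2560; k=3: 672+0+6·14·16=2016 → min 2016 | A_3..A_5: k=3: 0+4032+8·14·18=6048; k=4: 1792+0+8·16·18=4096 → min 4096.
Length 4: A_1..A_4: k=1: 0+2016+3·6·16=2304; k=2: 144+1792+3·8·16=2320; k=3: 480+0+3·14·16=1152 → min 1152 | A_2..A_5: k=2: 0+4096+6·8·18=4960; k=3: 672+4032+6·14·18=6216; k=4: 2016+0+6·16·18=3744 → min 3744.
Length 5: A_1..A_5: k=1: 0+3744+3·6·18=4068; k=2: 144+4096+3·8·18=4672; k=3: 480+4032+3·14·18=5268; k=4: 1152+0+3·16·18=2016 → min 2016.
Optimal order: ((((A_1 × A_2) × A_3) × A_4) × A_5) with cost 2016.

2016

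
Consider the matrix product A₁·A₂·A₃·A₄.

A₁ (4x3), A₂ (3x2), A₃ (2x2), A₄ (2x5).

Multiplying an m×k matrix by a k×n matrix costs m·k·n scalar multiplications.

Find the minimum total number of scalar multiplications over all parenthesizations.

Adjacent pairs: A₁A₂ = 4·3·2 = 24; A₂A₃ = 3·2·2 = 12; A₃A₄ = 2·2·5 = 20.
Length 3: A₁..A₃: k=1: 0+12+4·3·2=36; k=2: 24+0+4·2·2=40 → min 36 | A₂..A₄: k=2: 0+20+3·2·5=50; k=3: 12+0+3·2·5=42 → min 42.
Length 4: A₁..A₄: k=1: 0+42+4·3·5=102; k=2: 24+20+4·2·5=84; k=3: 36+0+4·2·5=76 → min 76.
Optimal order: ((A₁·(A₂·A₃))·A₄) with cost 76.

76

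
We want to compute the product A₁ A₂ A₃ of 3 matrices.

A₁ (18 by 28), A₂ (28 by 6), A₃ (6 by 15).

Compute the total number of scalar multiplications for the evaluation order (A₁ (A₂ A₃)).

10080

(A₂ A₃): 28×6 by 6×15 → 28×15, cost 28·6·15 = 2520
(A₁ (A₂ A₃)): 18×28 by 28×15 → 18×15, cost 18·28·15 = 7560; cumulative 10080
Total: 10080 scalar multiplications.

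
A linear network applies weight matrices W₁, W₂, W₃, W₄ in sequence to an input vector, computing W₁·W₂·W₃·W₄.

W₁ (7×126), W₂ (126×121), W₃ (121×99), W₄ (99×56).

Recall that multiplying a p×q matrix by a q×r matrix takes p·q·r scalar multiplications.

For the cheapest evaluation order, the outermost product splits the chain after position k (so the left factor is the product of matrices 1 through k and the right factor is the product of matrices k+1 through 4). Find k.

3

Adjacent pairs: W₁W₂ = 7·126·121 = 106722; W₂W₃ = 126·121·99 = 1509354; W₃W₄ = 121·99·56 = 670824.
Length 3: W₁..W₃: k=1: 0+1509354+7·126·99=1596672; k=2: 106722+0+7·121·99=190575 → min 190575 | W₂..W₄: k=2: 0+670824+126·121·56=1524600; k=3: 1509354+0+126·99·56=2207898 → min 1524600.
Top-level splits: k=1: (W₁..W₁)·(W₂..W₄) → 0+1524600+7·126·56 = 1573992; k=2: (W₁..W₂)·(W₃..W₄) → 106722+670824+7·121·56 = 824978; k=3: (W₁..W₃)·(W₄..W₄) → 190575+0+7·99·56 = 229383.
Best split is after W₃, i.e. k = 3.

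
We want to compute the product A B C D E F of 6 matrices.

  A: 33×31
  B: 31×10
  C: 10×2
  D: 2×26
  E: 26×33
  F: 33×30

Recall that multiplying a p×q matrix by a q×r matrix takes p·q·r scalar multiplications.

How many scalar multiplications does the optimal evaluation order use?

Adjacent pairs: AB = 33·31·10 = 10230; BC = 31·10·2 = 620; CD = 10·2·26 = 520; DE = 2·26·33 = 1716; EF = 26·33·30 = 25740.
Length 3: A..C: k=1: 0+620+33·31·2=2666; k=2: 10230+0+33·10·2=10890 → min 2666 | B..D: k=2: 0+520+31·10·26=8580; k=3: 620+0+31·2·26=2232 → min 2232 | C..E: k=3: 0+1716+10·2·33=2376; k=4: 520+0+10·26·33=9100 → min 2376 | D..F: k=4: 0+25740+2·26·30=27300; k=5: 1716+0+2·33·30=3696 → min 3696.
Length 4: A..D: k=1: 0+2232+33·31·26=28830; k=2: 10230+520+33·10·26=19330; k=3: 2666+0+33·2·26=4382 → min 4382 | B..E: k=2: 0+2376+31·10·33=12606; k=3: 620+1716+31·2·33=4382; k=4: 2232+0+31·26·33=28830 → min 4382 | C..F: k=3: 0+3696+10·2·30=4296; k=4: 520+25740+10·26·30=34060; k=5: 2376+0+10·33·30=12276 → min 4296.
Length 5: A..E: k=1: 0+4382+33·31·33=38141; k=2: 10230+2376+33·10·33=23496; k=3: 2666+1716+33·2·33=6560; k=4: 4382+0+33·26·33=32696 → min 6560 | B..F: k=2: 0+4296+31·10·30=13596; k=3: 620+3696+31·2·30=6176; k=4: 2232+25740+31·26·30=52152; k=5: 4382+0+31·33·30=35072 → min 6176.
Length 6: A..F: k=1: 0+6176+33·31·30=36866; k=2: 10230+4296+33·10·30=24426; k=3: 2666+3696+33·2·30=8342; k=4: 4382+25740+33·26·30=55862; k=5: 6560+0+33·33·30=39230 → min 8342.
Optimal order: ((A (B C)) ((D E) F)) with cost 8342.

8342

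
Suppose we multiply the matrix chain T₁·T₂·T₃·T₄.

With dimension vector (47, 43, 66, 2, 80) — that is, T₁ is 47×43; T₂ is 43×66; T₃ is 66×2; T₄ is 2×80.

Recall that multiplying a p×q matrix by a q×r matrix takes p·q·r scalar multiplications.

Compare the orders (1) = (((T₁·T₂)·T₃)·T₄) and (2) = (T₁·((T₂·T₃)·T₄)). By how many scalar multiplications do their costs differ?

27126

Order (1) = (((T₁·T₂)·T₃)·T₄): (T₁·T₂): 47×43 by 43×66 → 47×66, cost 47·43·66 = 133386; ((T₁·T₂)·T₃): 47×66 by 66×2 → 47×2, cost 47·66·2 = 6204; cumulative 139590; (((T₁·T₂)·T₃)·T₄): 47×2 by 2×80 → 47×80, cost 47·2·80 = 7520; cumulative 147110. Total 147110.
Order (2) = (T₁·((T₂·T₃)·T₄)): (T₂·T₃): 43×66 by 66×2 → 43×2, cost 43·66·2 = 5676; ((T₂·T₃)·T₄): 43×2 by 2×80 → 43×80, cost 43·2·80 = 6880; cumulative 12556; (T₁·((T₂·T₃)·T₄)): 47×43 by 43×80 → 47×80, cost 47·43·80 = 161680; cumulative 174236. Total 174236.
Difference: |147110 − 174236| = 27126.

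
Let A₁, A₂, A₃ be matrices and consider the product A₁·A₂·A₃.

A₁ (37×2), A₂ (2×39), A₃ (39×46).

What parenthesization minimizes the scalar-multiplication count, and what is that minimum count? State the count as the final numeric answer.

(A₁·(A₂·A₃)): cost 6992.
((A₁·A₂)·A₃): cost 69264.
Optimal: (A₁·(A₂·A₃)) with cost 6992.

6992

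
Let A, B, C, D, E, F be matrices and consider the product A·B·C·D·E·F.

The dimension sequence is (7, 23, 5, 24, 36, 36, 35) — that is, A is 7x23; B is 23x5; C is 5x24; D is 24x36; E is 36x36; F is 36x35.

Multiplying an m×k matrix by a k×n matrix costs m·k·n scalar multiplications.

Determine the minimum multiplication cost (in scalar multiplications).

19130

Adjacent pairs: AB = 7·23·5 = 805; BC = 23·5·24 = 2760; CD = 5·24·36 = 4320; DE = 24·36·36 = 31104; EF = 36·36·35 = 45360.
Length 3: A..C: k=1: 0+2760+7·23·24=6624; k=2: 805+0+7·5·24=1645 → min 1645 | B..D: k=2: 0+4320+23·5·36=8460; k=3: 2760+0+23·24·36=22632 → min 8460 | C..E: k=3: 0+31104+5·24·36=35424; k=4: 4320+0+5·36·36=10800 → min 10800 | D..F: k=4: 0+45360+24·36·35=75600; k=5: 31104+0+24·36·35=61344 → min 61344.
Length 4: A..D: k=1: 0+8460+7·23·36=14256; k=2: 805+4320+7·5·36=6385; k=3: 1645+0+7·24·36=7693 → min 6385 | B..E: k=2: 0+10800+23·5·36=14940; k=3: 2760+31104+23·24·36=53736; k=4: 8460+0+23·36·36=38268 → min 14940 | C..F: k=3: 0+61344+5·24·35=65544; k=4: 4320+45360+5·36·35=55980; k=5: 10800+0+5·36·35=17100 → min 17100.
Length 5: A..E: k=1: 0+14940+7·23·36=20736; k=2: 805+10800+7·5·36=12865; k=3: 1645+31104+7·24·36=38797; k=4: 6385+0+7·36·36=15457 → min 12865 | B..F: k=2: 0+17100+23·5·35=21125; k=3: 2760+61344+23·24·35=83424; k=4: 8460+45360+23·36·35=82800; k=5: 14940+0+23·36·35=43920 → min 21125.
Length 6: A..F: k=1: 0+21125+7·23·35=26760; k=2: 805+17100+7·5·35=19130; k=3: 1645+61344+7·24·35=68869; k=4: 6385+45360+7·36·35=60565; k=5: 12865+0+7·36·35=21685 → min 19130.
Optimal order: ((A·B)·(((C·D)·E)·F)) with cost 19130.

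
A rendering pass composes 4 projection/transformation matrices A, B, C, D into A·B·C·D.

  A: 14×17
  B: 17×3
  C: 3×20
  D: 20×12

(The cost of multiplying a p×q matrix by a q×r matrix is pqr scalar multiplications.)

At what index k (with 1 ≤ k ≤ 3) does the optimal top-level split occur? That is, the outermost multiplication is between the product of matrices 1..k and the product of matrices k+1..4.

2

Adjacent pairs: AB = 14·17·3 = 714; BC = 17·3·20 = 1020; CD = 3·20·12 = 720.
Length 3: A..C: k=1: 0+1020+14·17·20=5780; k=2: 714+0+14·3·20=1554 → min 1554 | B..D: k=2: 0+720+17·3·12=1332; k=3: 1020+0+17·20·12=5100 → min 1332.
Top-level splits: k=1: (A..A)·(B..D) → 0+1332+14·17·12 = 4188; k=2: (A..B)·(C..D) → 714+720+14·3·12 = 1938; k=3: (A..C)·(D..D) → 1554+0+14·20·12 = 4914.
Best split is after B, i.e. k = 2.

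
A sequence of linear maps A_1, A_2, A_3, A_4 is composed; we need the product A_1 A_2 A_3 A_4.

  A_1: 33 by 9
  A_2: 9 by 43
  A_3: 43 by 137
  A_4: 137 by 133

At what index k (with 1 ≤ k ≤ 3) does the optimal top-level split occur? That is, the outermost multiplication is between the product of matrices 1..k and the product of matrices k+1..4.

1

Adjacent pairs: A_1A_2 = 33·9·43 = 12771; A_2A_3 = 9·43·137 = 53019; A_3A_4 = 43·137·133 = 783503.
Length 3: A_1..A_3: k=1: 0+53019+33·9·137=93708; k=2: 12771+0+33·43·137=207174 → min 93708 | A_2..A_4: k=2: 0+783503+9·43·133=834974; k=3: 53019+0+9·137·133=217008 → min 217008.
Top-level splits: k=1: (A_1..A_1)·(A_2..A_4) → 0+217008+33·9·133 = 256509; k=2: (A_1..A_2)·(A_3..A_4) → 12771+783503+33·43·133 = 985001; k=3: (A_1..A_3)·(A_4..A_4) → 93708+0+33·137·133 = 695001.
Best split is after A_1, i.e. k = 1.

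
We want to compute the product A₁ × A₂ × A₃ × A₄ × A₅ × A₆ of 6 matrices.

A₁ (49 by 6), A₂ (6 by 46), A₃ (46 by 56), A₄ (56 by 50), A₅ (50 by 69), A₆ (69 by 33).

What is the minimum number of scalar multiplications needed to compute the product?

Adjacent pairs: A₁A₂ = 49·6·46 = 13524; A₂A₃ = 6·46·56 = 15456; A₃A₄ = 46·56·50 = 128800; A₄A₅ = 56·50·69 = 193200; A₅A₆ = 50·69·33 = 113850.
Length 3: A₁..A₃: k=1: 0+15456+49·6·56=31920; k=2: 13524+0+49·46·56=139748 → min 31920 | A₂..A₄: k=2: 0+128800+6·46·50=142600; k=3: 15456+0+6·56·50=32256 → min 32256 | A₃..A₅: k=3: 0+193200+46·56·69=370944; k=4: 128800+0+46·50·69=287500 → min 287500 | A₄..A₆: k=4: 0+113850+56·50·33=206250; k=5: 193200+0+56·69·33=320712 → min 206250.
Length 4: A₁..A₄: k=1: 0+32256+49·6·50=46956; k=2: 13524+128800+49·46·50=255024; k=3: 31920+0+49·56·50=169120 → min 46956 | A₂..A₅: k=2: 0+287500+6·46·69=306544; k=3: 15456+193200+6·56·69=231840; k=4: 32256+0+6·50·69=52956 → min 52956 | A₃..A₆: k=3: 0+206250+46·56·33=291258; k=4: 128800+113850+46·50·33=318550; k=5: 287500+0+46·69·33=392242 → min 291258.
Length 5: A₁..A₅: k=1: 0+52956+49·6·69=73242; k=2: 13524+287500+49·46·69=456550; k=3: 31920+193200+49·56·69=414456; k=4: 46956+0+49·50·69=216006 → min 73242 | A₂..A₆: k=2: 0+291258+6·46·33=300366; k=3: 15456+206250+6·56·33=232794; k=4: 32256+113850+6·50·33=156006; k=5: 52956+0+6·69·33=66618 → min 66618.
Length 6: A₁..A₆: k=1: 0+66618+49·6·33=76320; k=2: 13524+291258+49·46·33=379164; k=3: 31920+206250+49·56·33=328722; k=4: 46956+113850+49·50·33=241656; k=5: 73242+0+49·69·33=184815 → min 76320.
Optimal order: (A₁ × ((((A₂ × A₃) × A₄) × A₅) × A₆)) with cost 76320.

76320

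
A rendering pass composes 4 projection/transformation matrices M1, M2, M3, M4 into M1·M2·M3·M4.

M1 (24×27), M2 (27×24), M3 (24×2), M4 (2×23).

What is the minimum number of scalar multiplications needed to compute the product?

3696

Adjacent pairs: M1M2 = 24·27·24 = 15552; M2M3 = 27·24·2 = 1296; M3M4 = 24·2·23 = 1104.
Length 3: M1..M3: k=1: 0+1296+24·27·2=2592; k=2: 15552+0+24·24·2=16704 → min 2592 | M2..M4: k=2: 0+1104+27·24·23=16008; k=3: 1296+0+27·2·23=2538 → min 2538.
Length 4: M1..M4: k=1: 0+2538+24·27·23=17442; k=2: 15552+1104+24·24·23=29904; k=3: 2592+0+24·2·23=3696 → min 3696.
Optimal order: ((M1·(M2·M3))·M4) with cost 3696.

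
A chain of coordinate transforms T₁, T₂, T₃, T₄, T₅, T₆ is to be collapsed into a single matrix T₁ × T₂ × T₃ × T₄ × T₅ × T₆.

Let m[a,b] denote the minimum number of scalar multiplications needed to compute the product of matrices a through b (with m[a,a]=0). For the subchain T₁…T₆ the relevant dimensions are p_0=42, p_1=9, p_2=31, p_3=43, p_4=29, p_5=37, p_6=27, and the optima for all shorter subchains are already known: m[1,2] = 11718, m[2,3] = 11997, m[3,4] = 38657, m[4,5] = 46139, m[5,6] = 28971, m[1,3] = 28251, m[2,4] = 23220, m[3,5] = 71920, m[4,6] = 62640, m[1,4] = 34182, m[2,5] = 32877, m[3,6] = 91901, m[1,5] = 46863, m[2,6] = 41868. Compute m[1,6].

52074

m[1,6] = min over k∈[1,5] of m[1,k]+m[k+1,6]+p_{0}·p_k·p_{6}.
k=1: 0 + 41868 + 42·9·27 = 52074; k=2: 11718 + 91901 + 42·31·27 = 138773; k=3: 28251 + 62640 + 42·43·27 = 139653; k=4: 34182 + 28971 + 42·29·27 = 96039; k=5: 46863 + 0 + 42·37·27 = 88821.
Minimum: 52074 at k=1.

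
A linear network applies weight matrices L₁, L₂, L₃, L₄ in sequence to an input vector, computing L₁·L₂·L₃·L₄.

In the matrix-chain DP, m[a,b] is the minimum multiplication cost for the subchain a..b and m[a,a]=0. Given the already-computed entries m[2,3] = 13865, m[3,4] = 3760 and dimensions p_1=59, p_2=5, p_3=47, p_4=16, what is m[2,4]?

8480

m[2,4] = min over k∈[2,3] of m[2,k]+m[k+1,4]+p_{1}·p_k·p_{4}.
k=2: 0 + 3760 + 59·5·16 = 8480; k=3: 13865 + 0 + 59·47·16 = 58233.
Minimum: 8480 at k=2.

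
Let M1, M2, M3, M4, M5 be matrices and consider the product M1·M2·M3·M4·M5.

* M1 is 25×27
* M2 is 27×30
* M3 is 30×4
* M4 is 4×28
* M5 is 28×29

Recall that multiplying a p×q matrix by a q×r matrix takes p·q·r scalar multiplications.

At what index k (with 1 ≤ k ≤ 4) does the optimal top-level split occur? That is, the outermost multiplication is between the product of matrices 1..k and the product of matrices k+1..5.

3

Adjacent pairs: M1M2 = 25·27·30 = 20250; M2M3 = 27·30·4 = 3240; M3M4 = 30·4·28 = 3360; M4M5 = 4·28·29 = 3248.
Length 3: M1..M3: k=1: 0+3240+25·27·4=5940; k=2: 20250+0+25·30·4=23250 → min 5940 | M2..M4: k=2: 0+3360+27·30·28=26040; k=3: 3240+0+27·4·28=6264 → min 6264 | M3..M5: k=3: 0+3248+30·4·29=6728; k=4: 3360+0+30·28·29=27720 → min 6728.
Length 4: M1..M4: k=1: 0+6264+25·27·28=25164; k=2: 20250+3360+25·30·28=44610; k=3: 5940+0+25·4·28=8740 → min 8740 | M2..M5: k=2: 0+6728+27·30·29=30218; k=3: 3240+3248+27·4·29=9620; k=4: 6264+0+27·28·29=28188 → min 9620.
Top-level splits: k=1: (M1..M1)·(M2..M5) → 0+9620+25·27·29 = 29195; k=2: (M1..M2)·(M3..M5) → 20250+6728+25·30·29 = 48728; k=3: (M1..M3)·(M4..M5) → 5940+3248+25·4·29 = 12088; k=4: (M1..M4)·(M5..M5) → 8740+0+25·28·29 = 29040.
Best split is after M3, i.e. k = 3.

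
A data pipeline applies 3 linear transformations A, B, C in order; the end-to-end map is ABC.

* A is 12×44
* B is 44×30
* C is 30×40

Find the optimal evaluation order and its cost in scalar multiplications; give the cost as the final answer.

30240

(A(BC)): cost 73920.
((AB)C): cost 30240.
Optimal: ((AB)C) with cost 30240.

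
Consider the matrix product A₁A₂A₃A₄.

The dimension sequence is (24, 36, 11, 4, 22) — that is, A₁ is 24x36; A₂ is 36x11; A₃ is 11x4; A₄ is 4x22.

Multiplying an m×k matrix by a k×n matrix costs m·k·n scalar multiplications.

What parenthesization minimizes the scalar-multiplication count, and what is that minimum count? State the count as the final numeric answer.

Adjacent pairs: A₁A₂ = 24·36·11 = 9504; A₂A₃ = 36·11·4 = 1584; A₃A₄ = 11·4·22 = 968.
Length 3: A₁..A₃: k=1: 0+1584+24·36·4=5040; k=2: 9504+0+24·11·4=10560 → min 5040 | A₂..A₄: k=2: 0+968+36·11·22=9680; k=3: 1584+0+36·4·22=4752 → min 4752.
Length 4: A₁..A₄: k=1: 0+4752+24·36·22=23760; k=2: 9504+968+24·11·22=16280; k=3: 5040+0+24·4·22=7152 → min 7152.
Optimal parenthesization: ((A₁(A₂A₃))A₄) with cost 7152.

7152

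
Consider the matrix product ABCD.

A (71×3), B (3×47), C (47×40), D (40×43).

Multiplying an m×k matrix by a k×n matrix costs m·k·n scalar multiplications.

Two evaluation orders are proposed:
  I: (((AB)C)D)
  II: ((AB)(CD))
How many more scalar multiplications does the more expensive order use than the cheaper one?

31269

Order I = (((AB)C)D): (AB): 71×3 by 3×47 → 71×47, cost 71·3·47 = 10011; ((AB)C): 71×47 by 47×40 → 71×40, cost 71·47·40 = 133480; cumulative 143491; (((AB)C)D): 71×40 by 40×43 → 71×43, cost 71·40·43 = 122120; cumulative 265611. Total 265611.
Order II = ((AB)(CD)): (AB): 71×3 by 3×47 → 71×47, cost 71·3·47 = 10011; (CD): 47×40 by 40×43 → 47×43, cost 47·40·43 = 80840; ((AB)(CD)): 71×47 by 47×43 → 71×43, cost 71·47·43 = 143491; cumulative 234342. Total 234342.
Difference: |265611 − 234342| = 31269.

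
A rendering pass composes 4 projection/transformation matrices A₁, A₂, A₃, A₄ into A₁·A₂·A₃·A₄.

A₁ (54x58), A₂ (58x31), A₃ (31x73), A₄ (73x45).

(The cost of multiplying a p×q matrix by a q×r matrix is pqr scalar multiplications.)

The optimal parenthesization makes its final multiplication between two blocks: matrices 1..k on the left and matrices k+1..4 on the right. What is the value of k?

Adjacent pairs: A₁A₂ = 54·58·31 = 97092; A₂A₃ = 58·31·73 = 131254; A₃A₄ = 31·73·45 = 101835.
Length 3: A₁..A₃: k=1: 0+131254+54·58·73=359890; k=2: 97092+0+54·31·73=219294 → min 219294 | A₂..A₄: k=2: 0+101835+58·31·45=182745; k=3: 131254+0+58·73·45=321784 → min 182745.
Top-level splits: k=1: (A₁..A₁)·(A₂..A₄) → 0+182745+54·58·45 = 323685; k=2: (A₁..A₂)·(A₃..A₄) → 97092+101835+54·31·45 = 274257; k=3: (A₁..A₃)·(A₄..A₄) → 219294+0+54·73·45 = 396684.
Best split is after A₂, i.e. k = 2.

2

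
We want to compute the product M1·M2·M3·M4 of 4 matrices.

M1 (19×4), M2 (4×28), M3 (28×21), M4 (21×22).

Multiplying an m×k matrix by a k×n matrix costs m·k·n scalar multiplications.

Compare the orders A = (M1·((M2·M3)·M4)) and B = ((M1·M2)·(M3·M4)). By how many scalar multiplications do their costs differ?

20896

Order A = (M1·((M2·M3)·M4)): (M2·M3): 4×28 by 28×21 → 4×21, cost 4·28·21 = 2352; ((M2·M3)·M4): 4×21 by 21×22 → 4×22, cost 4·21·22 = 1848; cumulative 4200; (M1·((M2·M3)·M4)): 19×4 by 4×22 → 19×22, cost 19·4·22 = 1672; cumulative 5872. Total 5872.
Order B = ((M1·M2)·(M3·M4)): (M1·M2): 19×4 by 4×28 → 19×28, cost 19·4·28 = 2128; (M3·M4): 28×21 by 21×22 → 28×22, cost 28·21·22 = 12936; ((M1·M2)·(M3·M4)): 19×28 by 28×22 → 19×22, cost 19·28·22 = 11704; cumulative 26768. Total 26768.
Difference: |5872 − 26768| = 20896.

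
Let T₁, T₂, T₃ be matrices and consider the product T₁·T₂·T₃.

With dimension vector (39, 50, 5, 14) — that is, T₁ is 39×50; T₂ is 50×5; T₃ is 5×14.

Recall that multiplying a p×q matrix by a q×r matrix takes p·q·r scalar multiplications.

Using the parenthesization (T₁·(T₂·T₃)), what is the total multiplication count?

30800

(T₂·T₃): 50×5 by 5×14 → 50×14, cost 50·5·14 = 3500
(T₁·(T₂·T₃)): 39×50 by 50×14 → 39×14, cost 39·50·14 = 27300; cumulative 30800
Total: 30800 scalar multiplications.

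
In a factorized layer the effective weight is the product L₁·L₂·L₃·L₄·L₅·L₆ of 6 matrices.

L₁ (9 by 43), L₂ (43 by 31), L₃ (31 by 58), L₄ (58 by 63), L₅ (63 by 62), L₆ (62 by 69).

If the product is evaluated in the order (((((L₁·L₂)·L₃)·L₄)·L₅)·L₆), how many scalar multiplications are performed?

134721

(L₁·L₂): 9×43 by 43×31 → 9×31, cost 9·43·31 = 11997
((L₁·L₂)·L₃): 9×31 by 31×58 → 9×58, cost 9·31·58 = 16182; cumulative 28179
(((L₁·L₂)·L₃)·L₄): 9×58 by 58×63 → 9×63, cost 9·58·63 = 32886; cumulative 61065
((((L₁·L₂)·L₃)·L₄)·L₅): 9×63 by 63×62 → 9×62, cost 9·63·62 = 35154; cumulative 96219
(((((L₁·L₂)·L₃)·L₄)·L₅)·L₆): 9×62 by 62×69 → 9×69, cost 9·62·69 = 38502; cumulative 134721
Total: 134721 scalar multiplications.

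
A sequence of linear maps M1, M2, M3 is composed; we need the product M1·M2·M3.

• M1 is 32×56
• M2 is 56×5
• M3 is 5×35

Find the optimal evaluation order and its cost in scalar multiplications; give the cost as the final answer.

14560

(M1·(M2·M3)): cost 72520.
((M1·M2)·M3): cost 14560.
Optimal: ((M1·M2)·M3) with cost 14560.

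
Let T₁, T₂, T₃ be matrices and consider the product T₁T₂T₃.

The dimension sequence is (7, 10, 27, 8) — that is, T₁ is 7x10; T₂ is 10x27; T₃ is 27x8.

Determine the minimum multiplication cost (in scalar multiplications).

Order (T₁(T₂T₃)): (T₂T₃): 10×27 by 27×8 → 10×8, cost 10·27·8 = 2160; (T₁(T₂T₃)): 7×10 by 10×8 → 7×8, cost 7·10·8 = 560; cumulative 2720. Total 2720.
Order ((T₁T₂)T₃): (T₁T₂): 7×10 by 10×27 → 7×27, cost 7·10·27 = 1890; ((T₁T₂)T₃): 7×27 by 27×8 → 7×8, cost 7·27·8 = 1512; cumulative 3402. Total 3402.
Minimum: 2720.

2720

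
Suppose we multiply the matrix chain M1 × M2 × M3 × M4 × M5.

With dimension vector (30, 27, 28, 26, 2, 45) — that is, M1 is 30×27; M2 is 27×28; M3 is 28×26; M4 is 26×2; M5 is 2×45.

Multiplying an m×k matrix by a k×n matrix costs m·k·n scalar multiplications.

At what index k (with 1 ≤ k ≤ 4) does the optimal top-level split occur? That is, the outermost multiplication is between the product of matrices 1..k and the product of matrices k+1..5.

4

Adjacent pairs: M1M2 = 30·27·28 = 22680; M2M3 = 27·28·26 = 19656; M3M4 = 28·26·2 = 1456; M4M5 = 26·2·45 = 2340.
Length 3: M1..M3: k=1: 0+19656+30·27·26=40716; k=2: 22680+0+30·28·26=44520 → min 40716 | M2..M4: k=2: 0+1456+27·28·2=2968; k=3: 19656+0+27·26·2=21060 → min 2968 | M3..M5: k=3: 0+2340+28·26·45=35100; k=4: 1456+0+28·2·45=3976 → min 3976.
Length 4: M1..M4: k=1: 0+2968+30·27·2=4588; k=2: 22680+1456+30·28·2=25816; k=3: 40716+0+30·26·2=42276 → min 4588 | M2..M5: k=2: 0+3976+27·28·45=37996; k=3: 19656+2340+27·26·45=53586; k=4: 2968+0+27·2·45=5398 → min 5398.
Top-level splits: k=1: (M1..M1)·(M2..M5) → 0+5398+30·27·45 = 41848; k=2: (M1..M2)·(M3..M5) → 22680+3976+30·28·45 = 64456; k=3: (M1..M3)·(M4..M5) → 40716+2340+30·26·45 = 78156; k=4: (M1..M4)·(M5..M5) → 4588+0+30·2·45 = 7288.
Best split is after M4, i.e. k = 4.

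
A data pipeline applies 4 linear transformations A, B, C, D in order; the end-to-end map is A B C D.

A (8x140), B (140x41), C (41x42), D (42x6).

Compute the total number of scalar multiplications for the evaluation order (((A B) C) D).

(A B): 8×140 by 140×41 → 8×41, cost 8·140·41 = 45920
((A B) C): 8×41 by 41×42 → 8×42, cost 8·41·42 = 13776; cumulative 59696
(((A B) C) D): 8×42 by 42×6 → 8×6, cost 8·42·6 = 2016; cumulative 61712
Total: 61712 scalar multiplications.

61712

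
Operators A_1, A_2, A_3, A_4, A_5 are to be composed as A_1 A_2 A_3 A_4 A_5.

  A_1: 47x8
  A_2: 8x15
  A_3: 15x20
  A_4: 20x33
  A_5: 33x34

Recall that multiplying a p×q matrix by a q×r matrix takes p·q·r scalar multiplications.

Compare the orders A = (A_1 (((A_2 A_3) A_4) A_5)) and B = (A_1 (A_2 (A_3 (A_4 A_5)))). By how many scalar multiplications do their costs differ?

Order A = (A_1 (((A_2 A_3) A_4) A_5)): (A_2 A_3): 8×15 by 15×20 → 8×20, cost 8·15·20 = 2400; ((A_2 A_3) A_4): 8×20 by 20×33 → 8×33, cost 8·20·33 = 5280; cumulative 7680; (((A_2 A_3) A_4) A_5): 8×33 by 33×34 → 8×34, cost 8·33·34 = 8976; cumulative 16656; (A_1 (((A_2 A_3) A_4) A_5)): 47×8 by 8×34 → 47×34, cost 47·8·34 = 12784; cumulative 29440. Total 29440.
Order B = (A_1 (A_2 (A_3 (A_4 A_5)))): (A_4 A_5): 20×33 by 33×34 → 20×34, cost 20·33·34 = 22440; (A_3 (A_4 A_5)): 15×20 by 20×34 → 15×34, cost 15·20·34 = 10200; cumulative 32640; (A_2 (A_3 (A_4 A_5))): 8×15 by 15×34 → 8×34, cost 8·15·34 = 4080; cumulative 36720; (A_1 (A_2 (A_3 (A_4 A_5)))): 47×8 by 8×34 → 47×34, cost 47·8·34 = 12784; cumulative 49504. Total 49504.
Difference: |29440 − 49504| = 20064.

20064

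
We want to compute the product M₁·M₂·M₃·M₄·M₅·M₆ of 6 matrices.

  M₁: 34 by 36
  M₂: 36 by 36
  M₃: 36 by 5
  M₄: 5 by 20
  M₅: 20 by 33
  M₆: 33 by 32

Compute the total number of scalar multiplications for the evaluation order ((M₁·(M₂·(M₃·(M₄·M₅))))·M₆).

128304

(M₄·M₅): 5×20 by 20×33 → 5×33, cost 5·20·33 = 3300
(M₃·(M₄·M₅)): 36×5 by 5×33 → 36×33, cost 36·5·33 = 5940; cumulative 9240
(M₂·(M₃·(M₄·M₅))): 36×36 by 36×33 → 36×33, cost 36·36·33 = 42768; cumulative 52008
(M₁·(M₂·(M₃·(M₄·M₅)))): 34×36 by 36×33 → 34×33, cost 34·36·33 = 40392; cumulative 92400
((M₁·(M₂·(M₃·(M₄·M₅))))·M₆): 34×33 by 33×32 → 34×32, cost 34·33·32 = 35904; cumulative 128304
Total: 128304 scalar multiplications.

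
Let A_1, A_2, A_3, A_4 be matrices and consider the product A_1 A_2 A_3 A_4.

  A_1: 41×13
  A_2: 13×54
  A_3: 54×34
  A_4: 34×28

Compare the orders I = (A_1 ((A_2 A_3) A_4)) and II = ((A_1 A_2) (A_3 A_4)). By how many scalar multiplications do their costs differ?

91014

Order I = (A_1 ((A_2 A_3) A_4)): (A_2 A_3): 13×54 by 54×34 → 13×34, cost 13·54·34 = 23868; ((A_2 A_3) A_4): 13×34 by 34×28 → 13×28, cost 13·34·28 = 12376; cumulative 36244; (A_1 ((A_2 A_3) A_4)): 41×13 by 13×28 → 41×28, cost 41·13·28 = 14924; cumulative 51168. Total 51168.
Order II = ((A_1 A_2) (A_3 A_4)): (A_1 A_2): 41×13 by 13×54 → 41×54, cost 41·13·54 = 28782; (A_3 A_4): 54×34 by 34×28 → 54×28, cost 54·34·28 = 51408; ((A_1 A_2) (A_3 A_4)): 41×54 by 54×28 → 41×28, cost 41·54·28 = 61992; cumulative 142182. Total 142182.
Difference: |51168 − 142182| = 91014.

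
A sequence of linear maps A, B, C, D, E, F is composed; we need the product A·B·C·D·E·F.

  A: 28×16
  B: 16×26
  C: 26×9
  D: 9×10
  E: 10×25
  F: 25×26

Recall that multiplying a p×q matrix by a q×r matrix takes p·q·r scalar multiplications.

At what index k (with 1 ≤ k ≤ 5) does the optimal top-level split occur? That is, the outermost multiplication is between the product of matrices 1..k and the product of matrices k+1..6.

Adjacent pairs: AB = 28·16·26 = 11648; BC = 16·26·9 = 3744; CD = 26·9·10 = 2340; DE = 9·10·25 = 2250; EF = 10·25·26 = 6500.
Length 3: A..C: k=1: 0+3744+28·16·9=7776; k=2: 11648+0+28·26·9=18200 → min 7776 | B..D: k=2: 0+2340+16·26·10=6500; k=3: 3744+0+16·9·10=5184 → min 5184 | C..E: k=3: 0+2250+26·9·25=8100; k=4: 2340+0+26·10·25=8840 → min 8100 | D..F: k=4: 0+6500+9·10·26=8840; k=5: 2250+0+9·25·26=8100 → min 8100.
Length 4: A..D: k=1: 0+5184+28·16·10=9664; k=2: 11648+2340+28·26·10=21268; k=3: 7776+0+28·9·10=10296 → min 9664 | B..E: k=2: 0+8100+16·26·25=18500; k=3: 3744+2250+16·9·25=9594; k=4: 5184+0+16·10·25=9184 → min 9184 | C..F: k=3: 0+8100+26·9·26=14184; k=4: 2340+6500+26·10·26=15600; k=5: 8100+0+26·25·26=25000 → min 14184.
Length 5: A..E: k=1: 0+9184+28·16·25=20384; k=2: 11648+8100+28·26·25=37948; k=3: 7776+2250+28·9·25=16326; k=4: 9664+0+28·10·25=16664 → min 16326 | B..F: k=2: 0+14184+16·26·26=25000; k=3: 3744+8100+16·9·26=15588; k=4: 5184+6500+16·10·26=15844; k=5: 9184+0+16·25·26=19584 → min 15588.
Top-level splits: k=1: (A..A)·(B..F) → 0+15588+28·16·26 = 27236; k=2: (A..B)·(C..F) → 11648+14184+28·26·26 = 44760; k=3: (A..C)·(D..F) → 7776+8100+28·9·26 = 22428; k=4: (A..D)·(E..F) → 9664+6500+28·10·26 = 23444; k=5: (A..E)·(F..F) → 16326+0+28·25·26 = 34526.
Best split is after C, i.e. k = 3.

3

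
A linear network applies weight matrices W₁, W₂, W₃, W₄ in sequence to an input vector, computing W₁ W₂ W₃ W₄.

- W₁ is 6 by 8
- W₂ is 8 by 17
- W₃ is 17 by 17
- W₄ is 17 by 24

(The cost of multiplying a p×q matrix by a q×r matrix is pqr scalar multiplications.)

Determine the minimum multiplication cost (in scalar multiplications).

Adjacent pairs: W₁W₂ = 6·8·17 = 816; W₂W₃ = 8·17·17 = 2312; W₃W₄ = 17·17·24 = 6936.
Length 3: W₁..W₃: k=1: 0+2312+6·8·17=3128; k=2: 816+0+6·17·17=2550 → min 2550 | W₂..W₄: k=2: 0+6936+8·17·24=10200; k=3: 2312+0+8·17·24=5576 → min 5576.
Length 4: W₁..W₄: k=1: 0+5576+6·8·24=6728; k=2: 816+6936+6·17·24=10200; k=3: 2550+0+6·17·24=4998 → min 4998.
Optimal order: (((W₁ W₂) W₃) W₄) with cost 4998.

4998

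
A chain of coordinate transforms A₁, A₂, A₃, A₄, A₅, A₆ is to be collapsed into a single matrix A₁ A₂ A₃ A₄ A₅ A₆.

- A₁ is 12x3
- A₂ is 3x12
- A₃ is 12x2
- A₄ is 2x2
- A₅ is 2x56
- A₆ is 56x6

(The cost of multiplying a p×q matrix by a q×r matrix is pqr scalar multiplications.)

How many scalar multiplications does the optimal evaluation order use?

Adjacent pairs: A₁A₂ = 12·3·12 = 432; A₂A₃ = 3·12·2 = 72; A₃A₄ = 12·2·2 = 48; A₄A₅ = 2·2·56 = 224; A₅A₆ = 2·56·6 = 672.
Length 3: A₁..A₃: k=1: 0+72+12·3·2=144; k=2: 432+0+12·12·2=720 → min 144 | A₂..A₄: k=2: 0+48+3·12·2=120; k=3: 72+0+3·2·2=84 → min 84 | A₃..A₅: k=3: 0+224+12·2·56=1568; k=4: 48+0+12·2·56=1392 → min 1392 | A₄..A₆: k=4: 0+672+2·2·6=696; k=5: 224+0+2·56·6=896 → min 696.
Length 4: A₁..A₄: k=1: 0+84+12·3·2=156; k=2: 432+48+12·12·2=768; k=3: 144+0+12·2·2=192 → min 156 | A₂..A₅: k=2: 0+1392+3·12·56=3408; k=3: 72+224+3·2·56=632; k=4: 84+0+3·2·56=420 → min 420 | A₃..A₆: k=3: 0+696+12·2·6=840; k=4: 48+672+12·2·6=864; k=5: 1392+0+12·56·6=5424 → min 840.
Length 5: A₁..A₅: k=1: 0+420+12·3·56=2436; k=2: 432+1392+12·12·56=9888; k=3: 144+224+12·2·56=1712; k=4: 156+0+12·2·56=1500 → min 1500 | A₂..A₆: k=2: 0+840+3·12·6=1056; k=3: 72+696+3·2·6=804; k=4: 84+672+3·2·6=792; k=5: 420+0+3·56·6=1428 → min 792.
Length 6: A₁..A₆: k=1: 0+792+12·3·6=1008; k=2: 432+840+12·12·6=2136; k=3: 144+696+12·2·6=984; k=4: 156+672+12·2·6=972; k=5: 1500+0+12·56·6=5532 → min 972.
Optimal order: ((A₁ ((A₂ A₃) A₄)) (A₅ A₆)) with cost 972.

972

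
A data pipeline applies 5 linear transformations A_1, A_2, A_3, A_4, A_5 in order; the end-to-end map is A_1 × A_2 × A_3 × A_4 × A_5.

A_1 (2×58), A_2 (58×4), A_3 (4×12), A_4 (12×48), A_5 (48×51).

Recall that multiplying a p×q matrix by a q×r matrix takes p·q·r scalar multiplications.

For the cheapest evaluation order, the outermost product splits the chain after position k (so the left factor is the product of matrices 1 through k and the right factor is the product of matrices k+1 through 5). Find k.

4

Adjacent pairs: A_1A_2 = 2·58·4 = 464; A_2A_3 = 58·4·12 = 2784; A_3A_4 = 4·12·48 = 2304; A_4A_5 = 12·48·51 = 29376.
Length 3: A_1..A_3: k=1: 0+2784+2·58·12=4176; k=2: 464+0+2·4·12=560 → min 560 | A_2..A_4: k=2: 0+2304+58·4·48=13440; k=3: 2784+0+58·12·48=36192 → min 13440 | A_3..A_5: k=3: 0+29376+4·12·51=31824; k=4: 2304+0+4·48·51=12096 → min 12096.
Length 4: A_1..A_4: k=1: 0+13440+2·58·48=19008; k=2: 464+2304+2·4·48=3152; k=3: 560+0+2·12·48=1712 → min 1712 | A_2..A_5: k=2: 0+12096+58·4·51=23928; k=3: 2784+29376+58·12·51=67656; k=4: 13440+0+58·48·51=155424 → min 23928.
Top-level splits: k=1: (A_1..A_1)·(A_2..A_5) → 0+23928+2·58·51 = 29844; k=2: (A_1..A_2)·(A_3..A_5) → 464+12096+2·4·51 = 12968; k=3: (A_1..A_3)·(A_4..A_5) → 560+29376+2·12·51 = 31160; k=4: (A_1..A_4)·(A_5..A_5) → 1712+0+2·48·51 = 6608.
Best split is after A_4, i.e. k = 4.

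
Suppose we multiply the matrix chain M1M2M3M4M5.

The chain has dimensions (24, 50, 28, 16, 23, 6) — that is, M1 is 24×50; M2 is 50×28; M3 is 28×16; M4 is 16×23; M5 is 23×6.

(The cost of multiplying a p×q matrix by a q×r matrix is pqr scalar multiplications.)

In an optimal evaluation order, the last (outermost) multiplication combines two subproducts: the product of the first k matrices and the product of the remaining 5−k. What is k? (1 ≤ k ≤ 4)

1

Adjacent pairs: M1M2 = 24·50·28 = 33600; M2M3 = 50·28·16 = 22400; M3M4 = 28·16·23 = 10304; M4M5 = 16·23·6 = 2208.
Length 3: M1..M3: k=1: 0+22400+24·50·16=41600; k=2: 33600+0+24·28·16=44352 → min 41600 | M2..M4: k=2: 0+10304+50·28·23=42504; k=3: 22400+0+50·16·23=40800 → min 40800 | M3..M5: k=3: 0+2208+28·16·6=4896; k=4: 10304+0+28·23·6=14168 → min 4896.
Length 4: M1..M4: k=1: 0+40800+24·50·23=68400; k=2: 33600+10304+24·28·23=59360; k=3: 41600+0+24·16·23=50432 → min 50432 | M2..M5: k=2: 0+4896+50·28·6=13296; k=3: 22400+2208+50·16·6=29408; k=4: 40800+0+50·23·6=47700 → min 13296.
Top-level splits: k=1: (M1..M1)·(M2..M5) → 0+13296+24·50·6 = 20496; k=2: (M1..M2)·(M3..M5) → 33600+4896+24·28·6 = 42528; k=3: (M1..M3)·(M4..M5) → 41600+2208+24·16·6 = 46112; k=4: (M1..M4)·(M5..M5) → 50432+0+24·23·6 = 53744.
Best split is after M1, i.e. k = 1.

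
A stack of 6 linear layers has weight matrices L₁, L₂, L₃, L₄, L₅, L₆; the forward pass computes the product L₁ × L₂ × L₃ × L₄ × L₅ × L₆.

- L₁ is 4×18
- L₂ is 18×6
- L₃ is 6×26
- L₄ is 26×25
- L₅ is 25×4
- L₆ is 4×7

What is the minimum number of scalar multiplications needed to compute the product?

3864

Adjacent pairs: L₁L₂ = 4·18·6 = 432; L₂L₃ = 18·6·26 = 2808; L₃L₄ = 6·26·25 = 3900; L₄L₅ = 26·25·4 = 2600; L₅L₆ = 25·4·7 = 700.
Length 3: L₁..L₃: k=1: 0+2808+4·18·26=4680; k=2: 432+0+4·6·26=1056 → min 1056 | L₂..L₄: k=2: 0+3900+18·6·25=6600; k=3: 2808+0+18·26·25=14508 → min 6600 | L₃..L₅: k=3: 0+2600+6·26·4=3224; k=4: 3900+0+6·25·4=4500 → min 3224 | L₄..L₆: k=4: 0+700+26·25·7=5250; k=5: 2600+0+26·4·7=3328 → min 3328.
Length 4: L₁..L₄: k=1: 0+6600+4·18·25=8400; k=2: 432+3900+4·6·25=4932; k=3: 1056+0+4·26·25=3656 → min 3656 | L₂..L₅: k=2: 0+3224+18·6·4=3656; k=3: 2808+2600+18·26·4=7280; k=4: 6600+0+18·25·4=8400 → min 3656 | L₃..L₆: k=3: 0+3328+6·26·7=4420; k=4: 3900+700+6·25·7=5650; k=5: 3224+0+6·4·7=3392 → min 3392.
Length 5: L₁..L₅: k=1: 0+3656+4·18·4=3944; k=2: 432+3224+4·6·4=3752; k=3: 1056+2600+4·26·4=4072; k=4: 3656+0+4·25·4=4056 → min 3752 | L₂..L₆: k=2: 0+3392+18·6·7=4148; k=3: 2808+3328+18·26·7=9412; k=4: 6600+700+18·25·7=10450; k=5: 3656+0+18·4·7=4160 → min 4148.
Length 6: L₁..L₆: k=1: 0+4148+4·18·7=4652; k=2: 432+3392+4·6·7=3992; k=3: 1056+3328+4·26·7=5112; k=4: 3656+700+4·25·7=5056; k=5: 3752+0+4·4·7=3864 → min 3864.
Optimal order: (((L₁ × L₂) × (L₃ × (L₄ × L₅))) × L₆) with cost 3864.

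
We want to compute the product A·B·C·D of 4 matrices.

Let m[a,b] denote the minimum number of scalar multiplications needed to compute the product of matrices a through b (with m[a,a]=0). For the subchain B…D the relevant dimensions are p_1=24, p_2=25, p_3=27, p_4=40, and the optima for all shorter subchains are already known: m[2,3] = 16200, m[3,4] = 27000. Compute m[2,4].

42120

m[2,4] = min over k∈[2,3] of m[2,k]+m[k+1,4]+p_{1}·p_k·p_{4}.
k=2: 0 + 27000 + 24·25·40 = 51000; k=3: 16200 + 0 + 24·27·40 = 42120.
Minimum: 42120 at k=3.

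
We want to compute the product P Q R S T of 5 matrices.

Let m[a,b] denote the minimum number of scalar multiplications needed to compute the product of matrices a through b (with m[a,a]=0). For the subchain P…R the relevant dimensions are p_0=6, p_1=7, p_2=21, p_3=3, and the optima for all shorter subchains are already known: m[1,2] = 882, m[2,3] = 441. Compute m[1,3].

567

m[1,3] = min over k∈[1,2] of m[1,k]+m[k+1,3]+p_{0}·p_k·p_{3}.
k=1: 0 + 441 + 6·7·3 = 567; k=2: 882 + 0 + 6·21·3 = 1260.
Minimum: 567 at k=1.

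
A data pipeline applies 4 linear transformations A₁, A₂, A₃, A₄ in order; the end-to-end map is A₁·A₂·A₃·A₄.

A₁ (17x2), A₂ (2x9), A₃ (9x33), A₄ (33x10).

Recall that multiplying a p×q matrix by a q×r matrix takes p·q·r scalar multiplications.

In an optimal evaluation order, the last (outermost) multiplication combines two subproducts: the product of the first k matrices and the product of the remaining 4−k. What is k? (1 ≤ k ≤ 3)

1

Adjacent pairs: A₁A₂ = 17·2·9 = 306; A₂A₃ = 2·9·33 = 594; A₃A₄ = 9·33·10 = 2970.
Length 3: A₁..A₃: k=1: 0+594+17·2·33=1716; k=2: 306+0+17·9·33=5355 → min 1716 | A₂..A₄: k=2: 0+2970+2·9·10=3150; k=3: 594+0+2·33·10=1254 → min 1254.
Top-level splits: k=1: (A₁..A₁)·(A₂..A₄) → 0+1254+17·2·10 = 1594; k=2: (A₁..A₂)·(A₃..A₄) → 306+2970+17·9·10 = 4806; k=3: (A₁..A₃)·(A₄..A₄) → 1716+0+17·33·10 = 7326.
Best split is after A₁, i.e. k = 1.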